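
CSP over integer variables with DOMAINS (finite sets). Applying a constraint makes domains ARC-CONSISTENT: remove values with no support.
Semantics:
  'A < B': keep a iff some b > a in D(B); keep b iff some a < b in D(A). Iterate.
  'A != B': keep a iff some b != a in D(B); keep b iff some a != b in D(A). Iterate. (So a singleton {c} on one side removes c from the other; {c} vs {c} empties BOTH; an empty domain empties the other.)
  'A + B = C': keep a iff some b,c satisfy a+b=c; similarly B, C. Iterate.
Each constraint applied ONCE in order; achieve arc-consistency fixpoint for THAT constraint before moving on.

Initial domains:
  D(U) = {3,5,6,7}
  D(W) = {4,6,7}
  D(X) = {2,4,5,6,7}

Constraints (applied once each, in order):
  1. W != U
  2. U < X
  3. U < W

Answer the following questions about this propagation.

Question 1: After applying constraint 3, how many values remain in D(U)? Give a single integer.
Answer: 3

Derivation:
Constraint 1 (W != U) on D(W)={4,6,7} D(U)={3,5,6,7}: no change
Constraint 2 (U < X) on D(U)={3,5,6,7} D(X)={2,4,5,6,7}: U {3,5,6,7}->{3,5,6}; X {2,4,5,6,7}->{4,5,6,7}
Constraint 3 (U < W) on D(U)={3,5,6} D(W)={4,6,7}: no change
So after constraint 3: D(U)={3,5,6}, size = 3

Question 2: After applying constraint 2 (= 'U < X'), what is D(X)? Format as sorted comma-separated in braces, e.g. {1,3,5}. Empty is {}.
Constraint 1 (W != U) on D(W)={4,6,7} D(U)={3,5,6,7}: no change
Constraint 2 (U < X) on D(U)={3,5,6,7} D(X)={2,4,5,6,7}: U {3,5,6,7}->{3,5,6}; X {2,4,5,6,7}->{4,5,6,7}
So after constraint 2: D(X) = {4,5,6,7}

Answer: {4,5,6,7}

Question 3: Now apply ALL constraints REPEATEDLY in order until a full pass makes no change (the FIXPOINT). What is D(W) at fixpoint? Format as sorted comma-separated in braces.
pass 0 (initial): D(W)={4,6,7}
pass 1: U {3,5,6,7}->{3,5,6}; X {2,4,5,6,7}->{4,5,6,7}
pass 2: no change
Fixpoint after 2 passes: D(W) = {4,6,7}

Answer: {4,6,7}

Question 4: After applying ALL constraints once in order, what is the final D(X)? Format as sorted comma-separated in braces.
Answer: {4,5,6,7}

Derivation:
Constraint 1 (W != U) on D(W)={4,6,7} D(U)={3,5,6,7}: no change
Constraint 2 (U < X) on D(U)={3,5,6,7} D(X)={2,4,5,6,7}: U {3,5,6,7}->{3,5,6}; X {2,4,5,6,7}->{4,5,6,7}
Constraint 3 (U < W) on D(U)={3,5,6} D(W)={4,6,7}: no change
So after all 3 constraints: D(X) = {4,5,6,7}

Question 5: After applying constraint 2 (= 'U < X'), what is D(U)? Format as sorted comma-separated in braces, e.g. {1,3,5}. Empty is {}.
Answer: {3,5,6}

Derivation:
Constraint 1 (W != U) on D(W)={4,6,7} D(U)={3,5,6,7}: no change
Constraint 2 (U < X) on D(U)={3,5,6,7} D(X)={2,4,5,6,7}: U {3,5,6,7}->{3,5,6}; X {2,4,5,6,7}->{4,5,6,7}
So after constraint 2: D(U) = {3,5,6}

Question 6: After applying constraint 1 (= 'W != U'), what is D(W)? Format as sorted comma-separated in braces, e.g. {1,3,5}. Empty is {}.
Answer: {4,6,7}

Derivation:
Constraint 1 (W != U) on D(W)={4,6,7} D(U)={3,5,6,7}: no change
So after constraint 1: D(W) = {4,6,7}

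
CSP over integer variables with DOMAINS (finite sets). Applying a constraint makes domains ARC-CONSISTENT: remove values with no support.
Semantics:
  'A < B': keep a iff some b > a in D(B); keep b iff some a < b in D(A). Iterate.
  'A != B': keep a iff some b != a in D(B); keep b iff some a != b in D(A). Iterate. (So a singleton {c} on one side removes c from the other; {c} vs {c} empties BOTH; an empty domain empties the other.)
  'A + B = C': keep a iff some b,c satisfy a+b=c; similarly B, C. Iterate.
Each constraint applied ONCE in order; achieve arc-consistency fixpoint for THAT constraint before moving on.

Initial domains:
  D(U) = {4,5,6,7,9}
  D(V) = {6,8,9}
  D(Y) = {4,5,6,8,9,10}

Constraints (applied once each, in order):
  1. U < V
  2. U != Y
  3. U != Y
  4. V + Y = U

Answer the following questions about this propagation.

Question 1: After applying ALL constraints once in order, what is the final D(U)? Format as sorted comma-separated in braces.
Answer: {}

Derivation:
Constraint 1 (U < V) on D(U)={4,5,6,7,9} D(V)={6,8,9}: U {4,5,6,7,9}->{4,5,6,7}
Constraint 2 (U != Y) on D(U)={4,5,6,7} D(Y)={4,5,6,8,9,10}: no change
Constraint 3 (U != Y) on D(U)={4,5,6,7} D(Y)={4,5,6,8,9,10}: no change
Constraint 4 (V + Y = U) on D(V)={6,8,9} D(Y)={4,5,6,8,9,10} D(U)={4,5,6,7}: V {6,8,9}->{}; Y {4,5,6,8,9,10}->{}; U {4,5,6,7}->{}
So after all 4 constraints: D(U) = {}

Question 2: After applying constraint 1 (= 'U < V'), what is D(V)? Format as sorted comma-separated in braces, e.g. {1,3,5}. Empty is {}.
Constraint 1 (U < V) on D(U)={4,5,6,7,9} D(V)={6,8,9}: U {4,5,6,7,9}->{4,5,6,7}
So after constraint 1: D(V) = {6,8,9}

Answer: {6,8,9}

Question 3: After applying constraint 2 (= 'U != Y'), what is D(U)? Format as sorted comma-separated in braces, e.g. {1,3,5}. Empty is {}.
Answer: {4,5,6,7}

Derivation:
Constraint 1 (U < V) on D(U)={4,5,6,7,9} D(V)={6,8,9}: U {4,5,6,7,9}->{4,5,6,7}
Constraint 2 (U != Y) on D(U)={4,5,6,7} D(Y)={4,5,6,8,9,10}: no change
So after constraint 2: D(U) = {4,5,6,7}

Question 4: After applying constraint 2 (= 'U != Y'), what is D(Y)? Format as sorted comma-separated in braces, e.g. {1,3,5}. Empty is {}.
Answer: {4,5,6,8,9,10}

Derivation:
Constraint 1 (U < V) on D(U)={4,5,6,7,9} D(V)={6,8,9}: U {4,5,6,7,9}->{4,5,6,7}
Constraint 2 (U != Y) on D(U)={4,5,6,7} D(Y)={4,5,6,8,9,10}: no change
So after constraint 2: D(Y) = {4,5,6,8,9,10}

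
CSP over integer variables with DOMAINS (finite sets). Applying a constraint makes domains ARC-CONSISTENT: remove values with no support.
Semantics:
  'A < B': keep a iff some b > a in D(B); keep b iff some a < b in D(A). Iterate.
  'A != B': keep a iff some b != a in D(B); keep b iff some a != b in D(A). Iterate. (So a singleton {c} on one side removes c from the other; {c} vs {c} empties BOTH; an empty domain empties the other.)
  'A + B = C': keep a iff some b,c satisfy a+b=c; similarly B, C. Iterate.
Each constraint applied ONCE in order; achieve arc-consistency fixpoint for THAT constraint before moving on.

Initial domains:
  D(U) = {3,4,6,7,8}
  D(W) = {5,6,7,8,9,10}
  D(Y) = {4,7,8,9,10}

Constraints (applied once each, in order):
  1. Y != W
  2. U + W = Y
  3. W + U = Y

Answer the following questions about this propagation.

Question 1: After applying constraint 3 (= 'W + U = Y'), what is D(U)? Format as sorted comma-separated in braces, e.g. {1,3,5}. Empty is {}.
Constraint 1 (Y != W) on D(Y)={4,7,8,9,10} D(W)={5,6,7,8,9,10}: no change
Constraint 2 (U + W = Y) on D(U)={3,4,6,7,8} D(W)={5,6,7,8,9,10} D(Y)={4,7,8,9,10}: U {3,4,6,7,8}->{3,4}; W {5,6,7,8,9,10}->{5,6,7}; Y {4,7,8,9,10}->{8,9,10}
Constraint 3 (W + U = Y) on D(W)={5,6,7} D(U)={3,4} D(Y)={8,9,10}: no change
So after constraint 3: D(U) = {3,4}

Answer: {3,4}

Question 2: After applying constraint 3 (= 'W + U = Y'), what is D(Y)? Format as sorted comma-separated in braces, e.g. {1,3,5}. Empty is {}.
Answer: {8,9,10}

Derivation:
Constraint 1 (Y != W) on D(Y)={4,7,8,9,10} D(W)={5,6,7,8,9,10}: no change
Constraint 2 (U + W = Y) on D(U)={3,4,6,7,8} D(W)={5,6,7,8,9,10} D(Y)={4,7,8,9,10}: U {3,4,6,7,8}->{3,4}; W {5,6,7,8,9,10}->{5,6,7}; Y {4,7,8,9,10}->{8,9,10}
Constraint 3 (W + U = Y) on D(W)={5,6,7} D(U)={3,4} D(Y)={8,9,10}: no change
So after constraint 3: D(Y) = {8,9,10}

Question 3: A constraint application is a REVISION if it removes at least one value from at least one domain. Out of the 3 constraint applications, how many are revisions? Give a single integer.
Constraint 1 (Y != W) on D(Y)={4,7,8,9,10} D(W)={5,6,7,8,9,10}: no change => not a revision
Constraint 2 (U + W = Y) on D(U)={3,4,6,7,8} D(W)={5,6,7,8,9,10} D(Y)={4,7,8,9,10}: U {3,4,6,7,8}->{3,4}; W {5,6,7,8,9,10}->{5,6,7}; Y {4,7,8,9,10}->{8,9,10} => REVISION
Constraint 3 (W + U = Y) on D(W)={5,6,7} D(U)={3,4} D(Y)={8,9,10}: no change => not a revision
Total revisions = 1

Answer: 1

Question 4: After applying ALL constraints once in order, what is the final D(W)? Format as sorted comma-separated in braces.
Answer: {5,6,7}

Derivation:
Constraint 1 (Y != W) on D(Y)={4,7,8,9,10} D(W)={5,6,7,8,9,10}: no change
Constraint 2 (U + W = Y) on D(U)={3,4,6,7,8} D(W)={5,6,7,8,9,10} D(Y)={4,7,8,9,10}: U {3,4,6,7,8}->{3,4}; W {5,6,7,8,9,10}->{5,6,7}; Y {4,7,8,9,10}->{8,9,10}
Constraint 3 (W + U = Y) on D(W)={5,6,7} D(U)={3,4} D(Y)={8,9,10}: no change
So after all 3 constraints: D(W) = {5,6,7}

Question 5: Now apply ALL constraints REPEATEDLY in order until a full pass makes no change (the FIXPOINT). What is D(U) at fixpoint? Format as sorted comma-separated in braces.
pass 0 (initial): D(U)={3,4,6,7,8}
pass 1: U {3,4,6,7,8}->{3,4}; W {5,6,7,8,9,10}->{5,6,7}; Y {4,7,8,9,10}->{8,9,10}
pass 2: no change
Fixpoint after 2 passes: D(U) = {3,4}

Answer: {3,4}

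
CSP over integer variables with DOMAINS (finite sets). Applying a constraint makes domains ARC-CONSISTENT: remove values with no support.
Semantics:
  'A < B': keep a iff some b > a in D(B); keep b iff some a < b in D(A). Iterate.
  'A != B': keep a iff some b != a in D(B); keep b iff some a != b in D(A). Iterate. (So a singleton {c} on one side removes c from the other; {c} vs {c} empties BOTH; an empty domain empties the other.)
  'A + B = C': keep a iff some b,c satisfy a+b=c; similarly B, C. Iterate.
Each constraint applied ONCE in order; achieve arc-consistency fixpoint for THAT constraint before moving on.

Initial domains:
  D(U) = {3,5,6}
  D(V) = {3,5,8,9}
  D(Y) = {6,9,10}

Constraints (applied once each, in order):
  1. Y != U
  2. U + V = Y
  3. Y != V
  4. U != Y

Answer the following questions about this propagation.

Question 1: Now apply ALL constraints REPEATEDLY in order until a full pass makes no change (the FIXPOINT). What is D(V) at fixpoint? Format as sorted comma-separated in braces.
pass 0 (initial): D(V)={3,5,8,9}
pass 1: V {3,5,8,9}->{3,5}
pass 2: no change
Fixpoint after 2 passes: D(V) = {3,5}

Answer: {3,5}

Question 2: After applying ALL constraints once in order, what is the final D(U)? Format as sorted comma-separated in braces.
Constraint 1 (Y != U) on D(Y)={6,9,10} D(U)={3,5,6}: no change
Constraint 2 (U + V = Y) on D(U)={3,5,6} D(V)={3,5,8,9} D(Y)={6,9,10}: V {3,5,8,9}->{3,5}
Constraint 3 (Y != V) on D(Y)={6,9,10} D(V)={3,5}: no change
Constraint 4 (U != Y) on D(U)={3,5,6} D(Y)={6,9,10}: no change
So after all 4 constraints: D(U) = {3,5,6}

Answer: {3,5,6}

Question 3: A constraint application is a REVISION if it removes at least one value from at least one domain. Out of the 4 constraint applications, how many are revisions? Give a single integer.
Answer: 1

Derivation:
Constraint 1 (Y != U) on D(Y)={6,9,10} D(U)={3,5,6}: no change => not a revision
Constraint 2 (U + V = Y) on D(U)={3,5,6} D(V)={3,5,8,9} D(Y)={6,9,10}: V {3,5,8,9}->{3,5} => REVISION
Constraint 3 (Y != V) on D(Y)={6,9,10} D(V)={3,5}: no change => not a revision
Constraint 4 (U != Y) on D(U)={3,5,6} D(Y)={6,9,10}: no change => not a revision
Total revisions = 1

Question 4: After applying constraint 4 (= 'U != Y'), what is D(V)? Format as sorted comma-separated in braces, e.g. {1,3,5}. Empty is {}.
Constraint 1 (Y != U) on D(Y)={6,9,10} D(U)={3,5,6}: no change
Constraint 2 (U + V = Y) on D(U)={3,5,6} D(V)={3,5,8,9} D(Y)={6,9,10}: V {3,5,8,9}->{3,5}
Constraint 3 (Y != V) on D(Y)={6,9,10} D(V)={3,5}: no change
Constraint 4 (U != Y) on D(U)={3,5,6} D(Y)={6,9,10}: no change
So after constraint 4: D(V) = {3,5}

Answer: {3,5}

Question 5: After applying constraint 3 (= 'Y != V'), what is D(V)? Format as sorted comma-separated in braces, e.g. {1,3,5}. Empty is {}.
Constraint 1 (Y != U) on D(Y)={6,9,10} D(U)={3,5,6}: no change
Constraint 2 (U + V = Y) on D(U)={3,5,6} D(V)={3,5,8,9} D(Y)={6,9,10}: V {3,5,8,9}->{3,5}
Constraint 3 (Y != V) on D(Y)={6,9,10} D(V)={3,5}: no change
So after constraint 3: D(V) = {3,5}

Answer: {3,5}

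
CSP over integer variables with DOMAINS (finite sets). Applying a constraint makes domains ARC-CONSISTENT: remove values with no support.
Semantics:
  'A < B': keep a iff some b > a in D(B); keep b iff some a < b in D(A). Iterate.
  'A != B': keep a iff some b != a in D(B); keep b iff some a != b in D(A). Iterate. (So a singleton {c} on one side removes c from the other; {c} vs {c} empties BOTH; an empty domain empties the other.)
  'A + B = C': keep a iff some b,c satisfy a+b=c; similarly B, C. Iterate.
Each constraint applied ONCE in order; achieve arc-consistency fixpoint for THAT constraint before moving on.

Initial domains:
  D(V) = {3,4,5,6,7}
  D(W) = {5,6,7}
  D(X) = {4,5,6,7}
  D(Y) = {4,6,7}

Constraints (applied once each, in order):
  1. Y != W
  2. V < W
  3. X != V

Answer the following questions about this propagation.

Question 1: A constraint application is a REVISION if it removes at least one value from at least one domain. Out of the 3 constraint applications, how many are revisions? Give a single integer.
Answer: 1

Derivation:
Constraint 1 (Y != W) on D(Y)={4,6,7} D(W)={5,6,7}: no change => not a revision
Constraint 2 (V < W) on D(V)={3,4,5,6,7} D(W)={5,6,7}: V {3,4,5,6,7}->{3,4,5,6} => REVISION
Constraint 3 (X != V) on D(X)={4,5,6,7} D(V)={3,4,5,6}: no change => not a revision
Total revisions = 1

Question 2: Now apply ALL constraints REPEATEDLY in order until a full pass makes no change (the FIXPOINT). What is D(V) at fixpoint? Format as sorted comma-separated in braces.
pass 0 (initial): D(V)={3,4,5,6,7}
pass 1: V {3,4,5,6,7}->{3,4,5,6}
pass 2: no change
Fixpoint after 2 passes: D(V) = {3,4,5,6}

Answer: {3,4,5,6}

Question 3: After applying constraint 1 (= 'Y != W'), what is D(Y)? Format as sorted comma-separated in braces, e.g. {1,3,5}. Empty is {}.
Answer: {4,6,7}

Derivation:
Constraint 1 (Y != W) on D(Y)={4,6,7} D(W)={5,6,7}: no change
So after constraint 1: D(Y) = {4,6,7}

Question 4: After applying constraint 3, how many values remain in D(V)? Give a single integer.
Constraint 1 (Y != W) on D(Y)={4,6,7} D(W)={5,6,7}: no change
Constraint 2 (V < W) on D(V)={3,4,5,6,7} D(W)={5,6,7}: V {3,4,5,6,7}->{3,4,5,6}
Constraint 3 (X != V) on D(X)={4,5,6,7} D(V)={3,4,5,6}: no change
So after constraint 3: D(V)={3,4,5,6}, size = 4

Answer: 4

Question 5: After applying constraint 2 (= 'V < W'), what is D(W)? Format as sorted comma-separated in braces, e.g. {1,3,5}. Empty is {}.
Answer: {5,6,7}

Derivation:
Constraint 1 (Y != W) on D(Y)={4,6,7} D(W)={5,6,7}: no change
Constraint 2 (V < W) on D(V)={3,4,5,6,7} D(W)={5,6,7}: V {3,4,5,6,7}->{3,4,5,6}
So after constraint 2: D(W) = {5,6,7}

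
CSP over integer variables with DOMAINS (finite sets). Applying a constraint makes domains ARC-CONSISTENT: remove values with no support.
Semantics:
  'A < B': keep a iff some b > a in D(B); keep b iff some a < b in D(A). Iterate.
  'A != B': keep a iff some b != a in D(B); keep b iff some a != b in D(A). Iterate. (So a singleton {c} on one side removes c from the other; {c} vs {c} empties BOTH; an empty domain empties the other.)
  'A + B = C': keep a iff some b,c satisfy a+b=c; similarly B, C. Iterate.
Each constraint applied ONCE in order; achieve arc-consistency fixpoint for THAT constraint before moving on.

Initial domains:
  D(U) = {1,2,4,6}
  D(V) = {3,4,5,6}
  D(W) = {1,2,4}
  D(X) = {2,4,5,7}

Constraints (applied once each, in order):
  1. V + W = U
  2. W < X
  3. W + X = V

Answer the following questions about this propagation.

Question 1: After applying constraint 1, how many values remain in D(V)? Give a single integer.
Constraint 1 (V + W = U) on D(V)={3,4,5,6} D(W)={1,2,4} D(U)={1,2,4,6}: V {3,4,5,6}->{3,4,5}; W {1,2,4}->{1,2}; U {1,2,4,6}->{4,6}
So after constraint 1: D(V)={3,4,5}, size = 3

Answer: 3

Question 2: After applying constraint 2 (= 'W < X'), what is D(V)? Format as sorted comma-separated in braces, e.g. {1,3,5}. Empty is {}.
Constraint 1 (V + W = U) on D(V)={3,4,5,6} D(W)={1,2,4} D(U)={1,2,4,6}: V {3,4,5,6}->{3,4,5}; W {1,2,4}->{1,2}; U {1,2,4,6}->{4,6}
Constraint 2 (W < X) on D(W)={1,2} D(X)={2,4,5,7}: no change
So after constraint 2: D(V) = {3,4,5}

Answer: {3,4,5}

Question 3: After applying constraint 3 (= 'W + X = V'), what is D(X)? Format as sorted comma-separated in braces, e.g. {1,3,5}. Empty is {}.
Constraint 1 (V + W = U) on D(V)={3,4,5,6} D(W)={1,2,4} D(U)={1,2,4,6}: V {3,4,5,6}->{3,4,5}; W {1,2,4}->{1,2}; U {1,2,4,6}->{4,6}
Constraint 2 (W < X) on D(W)={1,2} D(X)={2,4,5,7}: no change
Constraint 3 (W + X = V) on D(W)={1,2} D(X)={2,4,5,7} D(V)={3,4,5}: X {2,4,5,7}->{2,4}
So after constraint 3: D(X) = {2,4}

Answer: {2,4}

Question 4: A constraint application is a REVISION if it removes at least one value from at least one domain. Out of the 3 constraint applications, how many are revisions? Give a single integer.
Answer: 2

Derivation:
Constraint 1 (V + W = U) on D(V)={3,4,5,6} D(W)={1,2,4} D(U)={1,2,4,6}: V {3,4,5,6}->{3,4,5}; W {1,2,4}->{1,2}; U {1,2,4,6}->{4,6} => REVISION
Constraint 2 (W < X) on D(W)={1,2} D(X)={2,4,5,7}: no change => not a revision
Constraint 3 (W + X = V) on D(W)={1,2} D(X)={2,4,5,7} D(V)={3,4,5}: X {2,4,5,7}->{2,4} => REVISION
Total revisions = 2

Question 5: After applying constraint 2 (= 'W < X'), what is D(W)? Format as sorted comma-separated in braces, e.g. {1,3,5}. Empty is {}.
Constraint 1 (V + W = U) on D(V)={3,4,5,6} D(W)={1,2,4} D(U)={1,2,4,6}: V {3,4,5,6}->{3,4,5}; W {1,2,4}->{1,2}; U {1,2,4,6}->{4,6}
Constraint 2 (W < X) on D(W)={1,2} D(X)={2,4,5,7}: no change
So after constraint 2: D(W) = {1,2}

Answer: {1,2}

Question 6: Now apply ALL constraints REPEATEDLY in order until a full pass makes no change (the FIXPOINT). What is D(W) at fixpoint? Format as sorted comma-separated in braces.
pass 0 (initial): D(W)={1,2,4}
pass 1: U {1,2,4,6}->{4,6}; V {3,4,5,6}->{3,4,5}; W {1,2,4}->{1,2}; X {2,4,5,7}->{2,4}
pass 2: no change
Fixpoint after 2 passes: D(W) = {1,2}

Answer: {1,2}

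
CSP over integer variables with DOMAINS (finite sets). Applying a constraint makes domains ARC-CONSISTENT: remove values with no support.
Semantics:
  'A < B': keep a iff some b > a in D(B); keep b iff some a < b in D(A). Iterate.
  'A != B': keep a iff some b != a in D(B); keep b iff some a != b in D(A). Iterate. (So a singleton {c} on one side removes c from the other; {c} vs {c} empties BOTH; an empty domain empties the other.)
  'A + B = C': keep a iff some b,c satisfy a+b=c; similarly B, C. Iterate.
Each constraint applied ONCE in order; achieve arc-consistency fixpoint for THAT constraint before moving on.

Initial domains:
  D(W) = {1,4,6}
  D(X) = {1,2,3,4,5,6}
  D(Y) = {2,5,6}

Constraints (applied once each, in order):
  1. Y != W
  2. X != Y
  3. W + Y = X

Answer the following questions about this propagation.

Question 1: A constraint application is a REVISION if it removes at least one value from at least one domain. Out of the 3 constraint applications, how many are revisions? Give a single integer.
Constraint 1 (Y != W) on D(Y)={2,5,6} D(W)={1,4,6}: no change => not a revision
Constraint 2 (X != Y) on D(X)={1,2,3,4,5,6} D(Y)={2,5,6}: no change => not a revision
Constraint 3 (W + Y = X) on D(W)={1,4,6} D(Y)={2,5,6} D(X)={1,2,3,4,5,6}: W {1,4,6}->{1,4}; Y {2,5,6}->{2,5}; X {1,2,3,4,5,6}->{3,6} => REVISION
Total revisions = 1

Answer: 1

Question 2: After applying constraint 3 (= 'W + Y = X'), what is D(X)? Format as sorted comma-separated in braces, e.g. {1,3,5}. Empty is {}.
Answer: {3,6}

Derivation:
Constraint 1 (Y != W) on D(Y)={2,5,6} D(W)={1,4,6}: no change
Constraint 2 (X != Y) on D(X)={1,2,3,4,5,6} D(Y)={2,5,6}: no change
Constraint 3 (W + Y = X) on D(W)={1,4,6} D(Y)={2,5,6} D(X)={1,2,3,4,5,6}: W {1,4,6}->{1,4}; Y {2,5,6}->{2,5}; X {1,2,3,4,5,6}->{3,6}
So after constraint 3: D(X) = {3,6}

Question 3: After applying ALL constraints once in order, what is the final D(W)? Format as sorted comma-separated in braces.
Constraint 1 (Y != W) on D(Y)={2,5,6} D(W)={1,4,6}: no change
Constraint 2 (X != Y) on D(X)={1,2,3,4,5,6} D(Y)={2,5,6}: no change
Constraint 3 (W + Y = X) on D(W)={1,4,6} D(Y)={2,5,6} D(X)={1,2,3,4,5,6}: W {1,4,6}->{1,4}; Y {2,5,6}->{2,5}; X {1,2,3,4,5,6}->{3,6}
So after all 3 constraints: D(W) = {1,4}

Answer: {1,4}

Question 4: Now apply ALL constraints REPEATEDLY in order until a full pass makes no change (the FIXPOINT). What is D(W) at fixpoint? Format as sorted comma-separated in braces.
pass 0 (initial): D(W)={1,4,6}
pass 1: W {1,4,6}->{1,4}; X {1,2,3,4,5,6}->{3,6}; Y {2,5,6}->{2,5}
pass 2: no change
Fixpoint after 2 passes: D(W) = {1,4}

Answer: {1,4}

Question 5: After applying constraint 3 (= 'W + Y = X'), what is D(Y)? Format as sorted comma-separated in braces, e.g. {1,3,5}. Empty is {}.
Constraint 1 (Y != W) on D(Y)={2,5,6} D(W)={1,4,6}: no change
Constraint 2 (X != Y) on D(X)={1,2,3,4,5,6} D(Y)={2,5,6}: no change
Constraint 3 (W + Y = X) on D(W)={1,4,6} D(Y)={2,5,6} D(X)={1,2,3,4,5,6}: W {1,4,6}->{1,4}; Y {2,5,6}->{2,5}; X {1,2,3,4,5,6}->{3,6}
So after constraint 3: D(Y) = {2,5}

Answer: {2,5}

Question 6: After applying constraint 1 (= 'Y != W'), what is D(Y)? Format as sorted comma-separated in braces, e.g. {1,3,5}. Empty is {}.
Answer: {2,5,6}

Derivation:
Constraint 1 (Y != W) on D(Y)={2,5,6} D(W)={1,4,6}: no change
So after constraint 1: D(Y) = {2,5,6}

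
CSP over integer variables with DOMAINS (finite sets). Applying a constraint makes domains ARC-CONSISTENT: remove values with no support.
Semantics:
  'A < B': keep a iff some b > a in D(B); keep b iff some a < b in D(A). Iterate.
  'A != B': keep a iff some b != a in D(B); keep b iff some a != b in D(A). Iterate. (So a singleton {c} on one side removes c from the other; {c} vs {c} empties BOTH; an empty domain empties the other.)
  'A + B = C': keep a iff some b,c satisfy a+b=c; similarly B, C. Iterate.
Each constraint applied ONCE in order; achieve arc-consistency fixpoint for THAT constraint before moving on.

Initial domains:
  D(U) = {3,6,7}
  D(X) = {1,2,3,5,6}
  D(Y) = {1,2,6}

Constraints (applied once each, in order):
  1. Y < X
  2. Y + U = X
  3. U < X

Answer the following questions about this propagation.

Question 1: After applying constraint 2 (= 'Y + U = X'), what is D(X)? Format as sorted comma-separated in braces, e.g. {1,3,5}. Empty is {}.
Answer: {5}

Derivation:
Constraint 1 (Y < X) on D(Y)={1,2,6} D(X)={1,2,3,5,6}: Y {1,2,6}->{1,2}; X {1,2,3,5,6}->{2,3,5,6}
Constraint 2 (Y + U = X) on D(Y)={1,2} D(U)={3,6,7} D(X)={2,3,5,6}: Y {1,2}->{2}; U {3,6,7}->{3}; X {2,3,5,6}->{5}
So after constraint 2: D(X) = {5}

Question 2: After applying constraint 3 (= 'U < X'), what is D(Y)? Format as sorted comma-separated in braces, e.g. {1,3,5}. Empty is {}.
Answer: {2}

Derivation:
Constraint 1 (Y < X) on D(Y)={1,2,6} D(X)={1,2,3,5,6}: Y {1,2,6}->{1,2}; X {1,2,3,5,6}->{2,3,5,6}
Constraint 2 (Y + U = X) on D(Y)={1,2} D(U)={3,6,7} D(X)={2,3,5,6}: Y {1,2}->{2}; U {3,6,7}->{3}; X {2,3,5,6}->{5}
Constraint 3 (U < X) on D(U)={3} D(X)={5}: no change
So after constraint 3: D(Y) = {2}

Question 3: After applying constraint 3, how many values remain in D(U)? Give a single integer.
Answer: 1

Derivation:
Constraint 1 (Y < X) on D(Y)={1,2,6} D(X)={1,2,3,5,6}: Y {1,2,6}->{1,2}; X {1,2,3,5,6}->{2,3,5,6}
Constraint 2 (Y + U = X) on D(Y)={1,2} D(U)={3,6,7} D(X)={2,3,5,6}: Y {1,2}->{2}; U {3,6,7}->{3}; X {2,3,5,6}->{5}
Constraint 3 (U < X) on D(U)={3} D(X)={5}: no change
So after constraint 3: D(U)={3}, size = 1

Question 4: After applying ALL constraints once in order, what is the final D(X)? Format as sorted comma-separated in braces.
Constraint 1 (Y < X) on D(Y)={1,2,6} D(X)={1,2,3,5,6}: Y {1,2,6}->{1,2}; X {1,2,3,5,6}->{2,3,5,6}
Constraint 2 (Y + U = X) on D(Y)={1,2} D(U)={3,6,7} D(X)={2,3,5,6}: Y {1,2}->{2}; U {3,6,7}->{3}; X {2,3,5,6}->{5}
Constraint 3 (U < X) on D(U)={3} D(X)={5}: no change
So after all 3 constraints: D(X) = {5}

Answer: {5}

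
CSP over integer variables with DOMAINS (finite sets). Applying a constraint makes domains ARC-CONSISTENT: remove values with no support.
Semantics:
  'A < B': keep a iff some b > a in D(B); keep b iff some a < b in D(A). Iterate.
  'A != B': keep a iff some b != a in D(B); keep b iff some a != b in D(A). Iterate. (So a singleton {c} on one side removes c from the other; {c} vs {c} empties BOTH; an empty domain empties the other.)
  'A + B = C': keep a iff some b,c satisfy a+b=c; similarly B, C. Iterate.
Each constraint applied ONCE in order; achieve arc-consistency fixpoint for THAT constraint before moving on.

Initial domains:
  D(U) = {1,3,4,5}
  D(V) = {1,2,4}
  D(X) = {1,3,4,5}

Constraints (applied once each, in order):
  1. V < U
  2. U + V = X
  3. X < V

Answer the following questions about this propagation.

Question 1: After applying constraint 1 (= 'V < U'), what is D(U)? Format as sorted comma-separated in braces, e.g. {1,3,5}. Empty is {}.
Answer: {3,4,5}

Derivation:
Constraint 1 (V < U) on D(V)={1,2,4} D(U)={1,3,4,5}: U {1,3,4,5}->{3,4,5}
So after constraint 1: D(U) = {3,4,5}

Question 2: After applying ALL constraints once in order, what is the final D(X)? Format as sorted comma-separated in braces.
Constraint 1 (V < U) on D(V)={1,2,4} D(U)={1,3,4,5}: U {1,3,4,5}->{3,4,5}
Constraint 2 (U + V = X) on D(U)={3,4,5} D(V)={1,2,4} D(X)={1,3,4,5}: U {3,4,5}->{3,4}; V {1,2,4}->{1,2}; X {1,3,4,5}->{4,5}
Constraint 3 (X < V) on D(X)={4,5} D(V)={1,2}: X {4,5}->{}; V {1,2}->{}
So after all 3 constraints: D(X) = {}

Answer: {}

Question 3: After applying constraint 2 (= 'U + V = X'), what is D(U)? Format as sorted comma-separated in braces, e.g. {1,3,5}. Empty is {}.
Answer: {3,4}

Derivation:
Constraint 1 (V < U) on D(V)={1,2,4} D(U)={1,3,4,5}: U {1,3,4,5}->{3,4,5}
Constraint 2 (U + V = X) on D(U)={3,4,5} D(V)={1,2,4} D(X)={1,3,4,5}: U {3,4,5}->{3,4}; V {1,2,4}->{1,2}; X {1,3,4,5}->{4,5}
So after constraint 2: D(U) = {3,4}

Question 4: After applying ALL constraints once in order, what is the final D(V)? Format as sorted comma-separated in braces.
Answer: {}

Derivation:
Constraint 1 (V < U) on D(V)={1,2,4} D(U)={1,3,4,5}: U {1,3,4,5}->{3,4,5}
Constraint 2 (U + V = X) on D(U)={3,4,5} D(V)={1,2,4} D(X)={1,3,4,5}: U {3,4,5}->{3,4}; V {1,2,4}->{1,2}; X {1,3,4,5}->{4,5}
Constraint 3 (X < V) on D(X)={4,5} D(V)={1,2}: X {4,5}->{}; V {1,2}->{}
So after all 3 constraints: D(V) = {}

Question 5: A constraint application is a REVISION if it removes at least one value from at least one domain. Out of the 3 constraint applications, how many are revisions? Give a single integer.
Answer: 3

Derivation:
Constraint 1 (V < U) on D(V)={1,2,4} D(U)={1,3,4,5}: U {1,3,4,5}->{3,4,5} => REVISION
Constraint 2 (U + V = X) on D(U)={3,4,5} D(V)={1,2,4} D(X)={1,3,4,5}: U {3,4,5}->{3,4}; V {1,2,4}->{1,2}; X {1,3,4,5}->{4,5} => REVISION
Constraint 3 (X < V) on D(X)={4,5} D(V)={1,2}: X {4,5}->{}; V {1,2}->{} => REVISION
Total revisions = 3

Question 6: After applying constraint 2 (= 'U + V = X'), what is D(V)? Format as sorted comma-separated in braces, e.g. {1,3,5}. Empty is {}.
Answer: {1,2}

Derivation:
Constraint 1 (V < U) on D(V)={1,2,4} D(U)={1,3,4,5}: U {1,3,4,5}->{3,4,5}
Constraint 2 (U + V = X) on D(U)={3,4,5} D(V)={1,2,4} D(X)={1,3,4,5}: U {3,4,5}->{3,4}; V {1,2,4}->{1,2}; X {1,3,4,5}->{4,5}
So after constraint 2: D(V) = {1,2}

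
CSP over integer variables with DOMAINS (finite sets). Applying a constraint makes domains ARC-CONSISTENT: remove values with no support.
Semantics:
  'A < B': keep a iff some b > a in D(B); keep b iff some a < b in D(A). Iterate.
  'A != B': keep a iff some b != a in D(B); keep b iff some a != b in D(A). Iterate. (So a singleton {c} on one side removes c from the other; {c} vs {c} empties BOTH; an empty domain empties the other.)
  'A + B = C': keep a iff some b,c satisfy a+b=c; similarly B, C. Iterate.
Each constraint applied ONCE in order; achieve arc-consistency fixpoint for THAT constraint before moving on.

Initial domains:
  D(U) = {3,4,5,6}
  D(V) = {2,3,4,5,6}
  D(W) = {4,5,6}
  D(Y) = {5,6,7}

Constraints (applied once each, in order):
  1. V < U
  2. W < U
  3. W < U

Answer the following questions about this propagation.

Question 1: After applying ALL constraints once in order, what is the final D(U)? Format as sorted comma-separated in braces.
Answer: {5,6}

Derivation:
Constraint 1 (V < U) on D(V)={2,3,4,5,6} D(U)={3,4,5,6}: V {2,3,4,5,6}->{2,3,4,5}
Constraint 2 (W < U) on D(W)={4,5,6} D(U)={3,4,5,6}: W {4,5,6}->{4,5}; U {3,4,5,6}->{5,6}
Constraint 3 (W < U) on D(W)={4,5} D(U)={5,6}: no change
So after all 3 constraints: D(U) = {5,6}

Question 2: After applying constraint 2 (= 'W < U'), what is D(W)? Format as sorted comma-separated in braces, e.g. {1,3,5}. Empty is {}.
Constraint 1 (V < U) on D(V)={2,3,4,5,6} D(U)={3,4,5,6}: V {2,3,4,5,6}->{2,3,4,5}
Constraint 2 (W < U) on D(W)={4,5,6} D(U)={3,4,5,6}: W {4,5,6}->{4,5}; U {3,4,5,6}->{5,6}
So after constraint 2: D(W) = {4,5}

Answer: {4,5}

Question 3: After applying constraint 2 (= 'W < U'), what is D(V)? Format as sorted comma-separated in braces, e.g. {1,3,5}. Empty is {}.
Answer: {2,3,4,5}

Derivation:
Constraint 1 (V < U) on D(V)={2,3,4,5,6} D(U)={3,4,5,6}: V {2,3,4,5,6}->{2,3,4,5}
Constraint 2 (W < U) on D(W)={4,5,6} D(U)={3,4,5,6}: W {4,5,6}->{4,5}; U {3,4,5,6}->{5,6}
So after constraint 2: D(V) = {2,3,4,5}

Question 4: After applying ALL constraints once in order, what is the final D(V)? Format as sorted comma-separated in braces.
Answer: {2,3,4,5}

Derivation:
Constraint 1 (V < U) on D(V)={2,3,4,5,6} D(U)={3,4,5,6}: V {2,3,4,5,6}->{2,3,4,5}
Constraint 2 (W < U) on D(W)={4,5,6} D(U)={3,4,5,6}: W {4,5,6}->{4,5}; U {3,4,5,6}->{5,6}
Constraint 3 (W < U) on D(W)={4,5} D(U)={5,6}: no change
So after all 3 constraints: D(V) = {2,3,4,5}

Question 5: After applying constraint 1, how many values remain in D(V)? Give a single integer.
Constraint 1 (V < U) on D(V)={2,3,4,5,6} D(U)={3,4,5,6}: V {2,3,4,5,6}->{2,3,4,5}
So after constraint 1: D(V)={2,3,4,5}, size = 4

Answer: 4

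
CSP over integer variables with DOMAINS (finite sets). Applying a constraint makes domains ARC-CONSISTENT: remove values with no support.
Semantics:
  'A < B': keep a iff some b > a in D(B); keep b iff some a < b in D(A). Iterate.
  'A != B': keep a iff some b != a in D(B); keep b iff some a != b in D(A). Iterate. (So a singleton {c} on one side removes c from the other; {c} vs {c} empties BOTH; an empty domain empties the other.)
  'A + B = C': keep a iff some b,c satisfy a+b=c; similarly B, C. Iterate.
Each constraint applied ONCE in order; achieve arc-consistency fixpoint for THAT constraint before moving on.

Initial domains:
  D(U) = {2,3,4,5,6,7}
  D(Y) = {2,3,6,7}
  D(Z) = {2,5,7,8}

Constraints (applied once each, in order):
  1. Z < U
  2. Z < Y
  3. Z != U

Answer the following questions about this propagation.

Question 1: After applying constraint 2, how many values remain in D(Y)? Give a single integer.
Constraint 1 (Z < U) on D(Z)={2,5,7,8} D(U)={2,3,4,5,6,7}: Z {2,5,7,8}->{2,5}; U {2,3,4,5,6,7}->{3,4,5,6,7}
Constraint 2 (Z < Y) on D(Z)={2,5} D(Y)={2,3,6,7}: Y {2,3,6,7}->{3,6,7}
So after constraint 2: D(Y)={3,6,7}, size = 3

Answer: 3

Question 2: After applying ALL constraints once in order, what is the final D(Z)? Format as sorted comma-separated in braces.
Answer: {2,5}

Derivation:
Constraint 1 (Z < U) on D(Z)={2,5,7,8} D(U)={2,3,4,5,6,7}: Z {2,5,7,8}->{2,5}; U {2,3,4,5,6,7}->{3,4,5,6,7}
Constraint 2 (Z < Y) on D(Z)={2,5} D(Y)={2,3,6,7}: Y {2,3,6,7}->{3,6,7}
Constraint 3 (Z != U) on D(Z)={2,5} D(U)={3,4,5,6,7}: no change
So after all 3 constraints: D(Z) = {2,5}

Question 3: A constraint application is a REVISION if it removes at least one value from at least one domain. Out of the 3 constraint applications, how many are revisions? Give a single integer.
Answer: 2

Derivation:
Constraint 1 (Z < U) on D(Z)={2,5,7,8} D(U)={2,3,4,5,6,7}: Z {2,5,7,8}->{2,5}; U {2,3,4,5,6,7}->{3,4,5,6,7} => REVISION
Constraint 2 (Z < Y) on D(Z)={2,5} D(Y)={2,3,6,7}: Y {2,3,6,7}->{3,6,7} => REVISION
Constraint 3 (Z != U) on D(Z)={2,5} D(U)={3,4,5,6,7}: no change => not a revision
Total revisions = 2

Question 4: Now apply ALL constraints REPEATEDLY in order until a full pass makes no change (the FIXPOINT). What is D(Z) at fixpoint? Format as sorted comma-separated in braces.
Answer: {2,5}

Derivation:
pass 0 (initial): D(Z)={2,5,7,8}
pass 1: U {2,3,4,5,6,7}->{3,4,5,6,7}; Y {2,3,6,7}->{3,6,7}; Z {2,5,7,8}->{2,5}
pass 2: no change
Fixpoint after 2 passes: D(Z) = {2,5}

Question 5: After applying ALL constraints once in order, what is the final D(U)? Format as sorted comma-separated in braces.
Answer: {3,4,5,6,7}

Derivation:
Constraint 1 (Z < U) on D(Z)={2,5,7,8} D(U)={2,3,4,5,6,7}: Z {2,5,7,8}->{2,5}; U {2,3,4,5,6,7}->{3,4,5,6,7}
Constraint 2 (Z < Y) on D(Z)={2,5} D(Y)={2,3,6,7}: Y {2,3,6,7}->{3,6,7}
Constraint 3 (Z != U) on D(Z)={2,5} D(U)={3,4,5,6,7}: no change
So after all 3 constraints: D(U) = {3,4,5,6,7}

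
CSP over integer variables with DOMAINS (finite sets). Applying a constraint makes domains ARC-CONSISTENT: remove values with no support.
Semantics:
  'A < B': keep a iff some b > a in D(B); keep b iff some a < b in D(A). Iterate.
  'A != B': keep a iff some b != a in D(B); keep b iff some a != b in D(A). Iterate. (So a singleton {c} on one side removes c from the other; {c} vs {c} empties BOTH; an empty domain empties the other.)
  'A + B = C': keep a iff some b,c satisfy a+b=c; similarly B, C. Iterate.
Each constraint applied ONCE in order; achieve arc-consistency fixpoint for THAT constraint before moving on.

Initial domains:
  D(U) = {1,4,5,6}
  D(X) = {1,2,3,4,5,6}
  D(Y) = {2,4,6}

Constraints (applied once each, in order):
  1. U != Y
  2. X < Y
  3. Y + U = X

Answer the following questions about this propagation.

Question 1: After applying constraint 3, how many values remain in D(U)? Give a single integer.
Answer: 1

Derivation:
Constraint 1 (U != Y) on D(U)={1,4,5,6} D(Y)={2,4,6}: no change
Constraint 2 (X < Y) on D(X)={1,2,3,4,5,6} D(Y)={2,4,6}: X {1,2,3,4,5,6}->{1,2,3,4,5}
Constraint 3 (Y + U = X) on D(Y)={2,4,6} D(U)={1,4,5,6} D(X)={1,2,3,4,5}: Y {2,4,6}->{2,4}; U {1,4,5,6}->{1}; X {1,2,3,4,5}->{3,5}
So after constraint 3: D(U)={1}, size = 1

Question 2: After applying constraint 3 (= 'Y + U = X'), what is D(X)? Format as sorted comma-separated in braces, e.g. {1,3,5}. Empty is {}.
Answer: {3,5}

Derivation:
Constraint 1 (U != Y) on D(U)={1,4,5,6} D(Y)={2,4,6}: no change
Constraint 2 (X < Y) on D(X)={1,2,3,4,5,6} D(Y)={2,4,6}: X {1,2,3,4,5,6}->{1,2,3,4,5}
Constraint 3 (Y + U = X) on D(Y)={2,4,6} D(U)={1,4,5,6} D(X)={1,2,3,4,5}: Y {2,4,6}->{2,4}; U {1,4,5,6}->{1}; X {1,2,3,4,5}->{3,5}
So after constraint 3: D(X) = {3,5}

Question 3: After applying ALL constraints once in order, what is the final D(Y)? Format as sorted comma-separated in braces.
Answer: {2,4}

Derivation:
Constraint 1 (U != Y) on D(U)={1,4,5,6} D(Y)={2,4,6}: no change
Constraint 2 (X < Y) on D(X)={1,2,3,4,5,6} D(Y)={2,4,6}: X {1,2,3,4,5,6}->{1,2,3,4,5}
Constraint 3 (Y + U = X) on D(Y)={2,4,6} D(U)={1,4,5,6} D(X)={1,2,3,4,5}: Y {2,4,6}->{2,4}; U {1,4,5,6}->{1}; X {1,2,3,4,5}->{3,5}
So after all 3 constraints: D(Y) = {2,4}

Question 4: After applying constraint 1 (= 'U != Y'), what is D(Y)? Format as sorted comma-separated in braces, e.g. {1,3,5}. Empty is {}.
Answer: {2,4,6}

Derivation:
Constraint 1 (U != Y) on D(U)={1,4,5,6} D(Y)={2,4,6}: no change
So after constraint 1: D(Y) = {2,4,6}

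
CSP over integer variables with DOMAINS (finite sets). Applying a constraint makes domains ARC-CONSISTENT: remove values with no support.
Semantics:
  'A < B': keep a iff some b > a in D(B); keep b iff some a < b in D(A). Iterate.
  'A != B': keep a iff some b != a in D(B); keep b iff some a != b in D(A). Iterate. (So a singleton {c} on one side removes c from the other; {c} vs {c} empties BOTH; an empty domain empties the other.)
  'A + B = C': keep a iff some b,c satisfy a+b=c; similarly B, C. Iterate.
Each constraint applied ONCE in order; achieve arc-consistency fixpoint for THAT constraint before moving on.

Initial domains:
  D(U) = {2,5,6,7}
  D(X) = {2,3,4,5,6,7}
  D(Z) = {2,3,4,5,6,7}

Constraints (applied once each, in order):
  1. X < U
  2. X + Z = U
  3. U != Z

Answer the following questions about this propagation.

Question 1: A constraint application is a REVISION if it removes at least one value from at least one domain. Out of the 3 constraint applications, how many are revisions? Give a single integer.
Constraint 1 (X < U) on D(X)={2,3,4,5,6,7} D(U)={2,5,6,7}: X {2,3,4,5,6,7}->{2,3,4,5,6}; U {2,5,6,7}->{5,6,7} => REVISION
Constraint 2 (X + Z = U) on D(X)={2,3,4,5,6} D(Z)={2,3,4,5,6,7} D(U)={5,6,7}: X {2,3,4,5,6}->{2,3,4,5}; Z {2,3,4,5,6,7}->{2,3,4,5} => REVISION
Constraint 3 (U != Z) on D(U)={5,6,7} D(Z)={2,3,4,5}: no change => not a revision
Total revisions = 2

Answer: 2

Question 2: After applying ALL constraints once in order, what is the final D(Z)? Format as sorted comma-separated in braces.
Answer: {2,3,4,5}

Derivation:
Constraint 1 (X < U) on D(X)={2,3,4,5,6,7} D(U)={2,5,6,7}: X {2,3,4,5,6,7}->{2,3,4,5,6}; U {2,5,6,7}->{5,6,7}
Constraint 2 (X + Z = U) on D(X)={2,3,4,5,6} D(Z)={2,3,4,5,6,7} D(U)={5,6,7}: X {2,3,4,5,6}->{2,3,4,5}; Z {2,3,4,5,6,7}->{2,3,4,5}
Constraint 3 (U != Z) on D(U)={5,6,7} D(Z)={2,3,4,5}: no change
So after all 3 constraints: D(Z) = {2,3,4,5}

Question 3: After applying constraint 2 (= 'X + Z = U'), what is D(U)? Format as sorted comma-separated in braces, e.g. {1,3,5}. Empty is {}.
Answer: {5,6,7}

Derivation:
Constraint 1 (X < U) on D(X)={2,3,4,5,6,7} D(U)={2,5,6,7}: X {2,3,4,5,6,7}->{2,3,4,5,6}; U {2,5,6,7}->{5,6,7}
Constraint 2 (X + Z = U) on D(X)={2,3,4,5,6} D(Z)={2,3,4,5,6,7} D(U)={5,6,7}: X {2,3,4,5,6}->{2,3,4,5}; Z {2,3,4,5,6,7}->{2,3,4,5}
So after constraint 2: D(U) = {5,6,7}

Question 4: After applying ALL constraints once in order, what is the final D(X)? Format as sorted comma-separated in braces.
Constraint 1 (X < U) on D(X)={2,3,4,5,6,7} D(U)={2,5,6,7}: X {2,3,4,5,6,7}->{2,3,4,5,6}; U {2,5,6,7}->{5,6,7}
Constraint 2 (X + Z = U) on D(X)={2,3,4,5,6} D(Z)={2,3,4,5,6,7} D(U)={5,6,7}: X {2,3,4,5,6}->{2,3,4,5}; Z {2,3,4,5,6,7}->{2,3,4,5}
Constraint 3 (U != Z) on D(U)={5,6,7} D(Z)={2,3,4,5}: no change
So after all 3 constraints: D(X) = {2,3,4,5}

Answer: {2,3,4,5}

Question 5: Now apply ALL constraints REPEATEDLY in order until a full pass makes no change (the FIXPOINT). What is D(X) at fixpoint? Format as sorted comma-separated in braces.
pass 0 (initial): D(X)={2,3,4,5,6,7}
pass 1: U {2,5,6,7}->{5,6,7}; X {2,3,4,5,6,7}->{2,3,4,5}; Z {2,3,4,5,6,7}->{2,3,4,5}
pass 2: no change
Fixpoint after 2 passes: D(X) = {2,3,4,5}

Answer: {2,3,4,5}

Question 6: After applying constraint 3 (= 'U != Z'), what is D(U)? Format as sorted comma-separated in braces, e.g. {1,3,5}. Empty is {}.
Answer: {5,6,7}

Derivation:
Constraint 1 (X < U) on D(X)={2,3,4,5,6,7} D(U)={2,5,6,7}: X {2,3,4,5,6,7}->{2,3,4,5,6}; U {2,5,6,7}->{5,6,7}
Constraint 2 (X + Z = U) on D(X)={2,3,4,5,6} D(Z)={2,3,4,5,6,7} D(U)={5,6,7}: X {2,3,4,5,6}->{2,3,4,5}; Z {2,3,4,5,6,7}->{2,3,4,5}
Constraint 3 (U != Z) on D(U)={5,6,7} D(Z)={2,3,4,5}: no change
So after constraint 3: D(U) = {5,6,7}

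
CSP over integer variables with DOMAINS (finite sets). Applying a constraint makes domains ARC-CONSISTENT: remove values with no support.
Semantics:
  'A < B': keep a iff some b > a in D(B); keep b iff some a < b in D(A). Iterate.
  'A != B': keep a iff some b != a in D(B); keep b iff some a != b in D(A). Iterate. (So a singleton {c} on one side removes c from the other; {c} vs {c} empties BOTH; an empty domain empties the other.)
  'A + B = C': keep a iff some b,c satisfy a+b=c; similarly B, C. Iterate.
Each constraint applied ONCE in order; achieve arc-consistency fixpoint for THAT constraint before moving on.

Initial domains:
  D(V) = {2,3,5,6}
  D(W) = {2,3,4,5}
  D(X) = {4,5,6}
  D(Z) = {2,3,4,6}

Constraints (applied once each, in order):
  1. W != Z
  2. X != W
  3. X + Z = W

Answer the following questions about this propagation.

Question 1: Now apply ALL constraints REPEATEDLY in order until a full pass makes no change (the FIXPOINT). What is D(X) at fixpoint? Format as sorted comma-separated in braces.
Answer: {}

Derivation:
pass 0 (initial): D(X)={4,5,6}
pass 1: W {2,3,4,5}->{}; X {4,5,6}->{}; Z {2,3,4,6}->{}
pass 2: no change
Fixpoint after 2 passes: D(X) = {}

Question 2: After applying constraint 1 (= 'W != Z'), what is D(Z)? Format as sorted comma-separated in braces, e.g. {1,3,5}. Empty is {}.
Constraint 1 (W != Z) on D(W)={2,3,4,5} D(Z)={2,3,4,6}: no change
So after constraint 1: D(Z) = {2,3,4,6}

Answer: {2,3,4,6}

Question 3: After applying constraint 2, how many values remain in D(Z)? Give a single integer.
Answer: 4

Derivation:
Constraint 1 (W != Z) on D(W)={2,3,4,5} D(Z)={2,3,4,6}: no change
Constraint 2 (X != W) on D(X)={4,5,6} D(W)={2,3,4,5}: no change
So after constraint 2: D(Z)={2,3,4,6}, size = 4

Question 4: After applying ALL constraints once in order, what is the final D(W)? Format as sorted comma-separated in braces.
Answer: {}

Derivation:
Constraint 1 (W != Z) on D(W)={2,3,4,5} D(Z)={2,3,4,6}: no change
Constraint 2 (X != W) on D(X)={4,5,6} D(W)={2,3,4,5}: no change
Constraint 3 (X + Z = W) on D(X)={4,5,6} D(Z)={2,3,4,6} D(W)={2,3,4,5}: X {4,5,6}->{}; Z {2,3,4,6}->{}; W {2,3,4,5}->{}
So after all 3 constraints: D(W) = {}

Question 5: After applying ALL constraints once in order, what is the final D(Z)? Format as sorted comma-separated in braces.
Constraint 1 (W != Z) on D(W)={2,3,4,5} D(Z)={2,3,4,6}: no change
Constraint 2 (X != W) on D(X)={4,5,6} D(W)={2,3,4,5}: no change
Constraint 3 (X + Z = W) on D(X)={4,5,6} D(Z)={2,3,4,6} D(W)={2,3,4,5}: X {4,5,6}->{}; Z {2,3,4,6}->{}; W {2,3,4,5}->{}
So after all 3 constraints: D(Z) = {}

Answer: {}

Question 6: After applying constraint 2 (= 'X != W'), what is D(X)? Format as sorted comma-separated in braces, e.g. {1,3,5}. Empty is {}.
Constraint 1 (W != Z) on D(W)={2,3,4,5} D(Z)={2,3,4,6}: no change
Constraint 2 (X != W) on D(X)={4,5,6} D(W)={2,3,4,5}: no change
So after constraint 2: D(X) = {4,5,6}

Answer: {4,5,6}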